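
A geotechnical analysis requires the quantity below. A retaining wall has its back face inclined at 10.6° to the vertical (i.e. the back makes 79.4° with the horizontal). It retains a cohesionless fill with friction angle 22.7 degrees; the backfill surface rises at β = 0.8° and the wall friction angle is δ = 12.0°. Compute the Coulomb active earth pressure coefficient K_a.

0.487

K_a = sin²(α+φ) / [sin²α · sin(α−δ) · (1 + √{sin(φ+δ)sin(φ−β) / (sin(α−δ)sin(α+β))})²].
With α = 79.4°, φ = 22.7°, δ = 12.0°, β = 0.8°: K_a = 0.4873.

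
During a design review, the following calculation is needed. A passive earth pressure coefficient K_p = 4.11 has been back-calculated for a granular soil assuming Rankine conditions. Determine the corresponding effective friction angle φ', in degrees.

K_p = (1+sin φ)/(1−sin φ) ⇒ sin φ = (K_p − 1)/(K_p + 1) = 0.6086.
φ = arcsin(0.6086) = 37.49°.

37.5°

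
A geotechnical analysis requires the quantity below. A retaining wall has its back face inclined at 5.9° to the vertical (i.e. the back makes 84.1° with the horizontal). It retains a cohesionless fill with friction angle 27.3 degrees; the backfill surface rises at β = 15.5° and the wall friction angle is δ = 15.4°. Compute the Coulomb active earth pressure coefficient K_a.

0.488

K_a = sin²(α+φ) / [sin²α · sin(α−δ) · (1 + √{sin(φ+δ)sin(φ−β) / (sin(α−δ)sin(α+β))})²].
With α = 84.1°, φ = 27.3°, δ = 15.4°, β = 15.5°: K_a = 0.4877.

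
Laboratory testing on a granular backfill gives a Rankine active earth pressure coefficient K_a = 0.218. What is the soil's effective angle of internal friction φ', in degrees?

K_a = tan²(45° − φ/2) ⇒ 45° − φ/2 = arctan(√0.218) = 25.03°.
φ = 2(45° − 25.03°) = 39.94°.

39.9°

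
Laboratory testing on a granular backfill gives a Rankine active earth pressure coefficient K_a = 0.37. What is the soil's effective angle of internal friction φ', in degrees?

27.4°

K_a = tan²(45° − φ/2) ⇒ 45° − φ/2 = arctan(√0.37) = 31.31°.
φ = 2(45° − 31.31°) = 27.38°.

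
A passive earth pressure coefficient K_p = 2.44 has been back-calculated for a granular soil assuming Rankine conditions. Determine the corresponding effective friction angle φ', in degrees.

24.7°

K_p = (1+sin φ)/(1−sin φ) ⇒ sin φ = (K_p − 1)/(K_p + 1) = 0.4186.
φ = arcsin(0.4186) = 24.75°.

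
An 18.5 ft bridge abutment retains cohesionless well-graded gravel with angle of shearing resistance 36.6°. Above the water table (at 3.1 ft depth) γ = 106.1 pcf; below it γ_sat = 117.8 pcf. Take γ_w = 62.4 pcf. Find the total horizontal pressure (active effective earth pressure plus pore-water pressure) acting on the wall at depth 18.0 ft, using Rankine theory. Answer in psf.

K_a = (1 − sin φ)/(1 + sin φ) = 0.2530.
γ' = 117.8 − 62.4 = 55.40 pcf.
Effective vertical stress at 18.0 ft: σ'_v = 106.1×3.1 + 55.40×14.9 = 1154 psf.
σ'_h = K_a σ'_v = 0.2530 × 1154 = 292.0 psf; u = γ_w × 14.9 = 929.8 psf.
Total σ_h = 292.0 + 929.8 = 1222 psf.

1220 psf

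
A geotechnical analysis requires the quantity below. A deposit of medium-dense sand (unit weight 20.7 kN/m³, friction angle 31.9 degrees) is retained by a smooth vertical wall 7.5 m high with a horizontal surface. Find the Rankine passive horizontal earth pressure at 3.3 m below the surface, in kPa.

221 kPa

K_p = (1 + sin φ)/(1 − sin φ) = 3.241.
σ_h = K_p γ z = 3.241 × 20.7 × 3.3 = 221.4 kPa.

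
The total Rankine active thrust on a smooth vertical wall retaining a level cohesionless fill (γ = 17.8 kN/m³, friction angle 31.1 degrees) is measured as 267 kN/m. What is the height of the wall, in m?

K_a = 0.3188. P_a = ½ K_a γ H² ⇒ H = √(2P_a/(K_a γ)).
H = √(2×267/(0.3188×17.8)) = 9.701 m.

9.70 m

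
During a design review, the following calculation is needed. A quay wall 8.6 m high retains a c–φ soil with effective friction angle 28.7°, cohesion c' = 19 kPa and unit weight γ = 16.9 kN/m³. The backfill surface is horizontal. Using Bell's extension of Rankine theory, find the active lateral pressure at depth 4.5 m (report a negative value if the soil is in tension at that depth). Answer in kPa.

4.19 kPa

K_a = (1 − sin φ)/(1 + sin φ) = 0.3511.
σ_a = K_a γ z − 2c√K_a = 0.3511×16.9×4.5 − 2×19×0.5926 = 4.187 kPa.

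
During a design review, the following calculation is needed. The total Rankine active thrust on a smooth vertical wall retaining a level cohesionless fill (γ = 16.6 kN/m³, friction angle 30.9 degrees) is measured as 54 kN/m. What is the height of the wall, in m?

4.50 m

K_a = 0.3214. P_a = ½ K_a γ H² ⇒ H = √(2P_a/(K_a γ)).
H = √(2×54/(0.3214×16.6)) = 4.499 m.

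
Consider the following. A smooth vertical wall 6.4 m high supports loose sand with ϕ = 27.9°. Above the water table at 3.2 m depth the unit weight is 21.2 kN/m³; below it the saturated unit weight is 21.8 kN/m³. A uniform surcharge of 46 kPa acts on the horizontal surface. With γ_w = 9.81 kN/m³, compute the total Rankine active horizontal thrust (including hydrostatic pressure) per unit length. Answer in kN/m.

297 kN/m

K_a = tan²(45° − φ/2) = 0.3625.
γ' = 21.8 − 9.81 = 11.99 kN/m³. h₂ = H − d_w = 3.2 m.
σ'_h: at surface K_a·q = 16.67; at WT K_a(q+γd_w) = 41.26; at base K_a(q+γd_w+γ'h₂) = 55.17 kPa.
P₁ = ½(16.67+41.26)×3.2 = 92.70; P₂ = ½(41.26+55.17)×3.2 = 154.3; P_w = ½γ_w h₂² = 50.23.
Total = 92.70+154.3+50.23 = 297.2 kN/m.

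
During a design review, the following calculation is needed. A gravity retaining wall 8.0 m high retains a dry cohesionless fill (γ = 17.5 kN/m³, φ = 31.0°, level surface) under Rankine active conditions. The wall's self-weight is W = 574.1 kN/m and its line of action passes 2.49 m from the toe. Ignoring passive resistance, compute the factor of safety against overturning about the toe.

2.99

K_a = tan²(45° − 31.0°/2) = 0.3201.
P_a = ½K_aγH² = 0.5×0.3201×17.5×8.0² = 179.3 kN/m, acting at H/3 = 2.667 m above the base.
Overturning moment M_o = P_a × H/3 = 179.3 × 2.667 = 478.0.
Resisting moment M_r = W × 2.49 = 574.1 × 2.49 = 1430.
FS_overturning = M_r/M_o = 1430/478.0 = 2.991.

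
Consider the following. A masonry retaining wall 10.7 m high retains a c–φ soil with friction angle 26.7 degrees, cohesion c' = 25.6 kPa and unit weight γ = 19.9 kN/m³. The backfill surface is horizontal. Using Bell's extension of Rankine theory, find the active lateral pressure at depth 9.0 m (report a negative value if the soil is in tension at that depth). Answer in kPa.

K_a = (1 − sin φ)/(1 + sin φ) = 0.3800.
σ_a = K_a γ z − 2c√K_a = 0.3800×19.9×9.0 − 2×25.6×0.6164 = 36.49 kPa.

36.5 kPa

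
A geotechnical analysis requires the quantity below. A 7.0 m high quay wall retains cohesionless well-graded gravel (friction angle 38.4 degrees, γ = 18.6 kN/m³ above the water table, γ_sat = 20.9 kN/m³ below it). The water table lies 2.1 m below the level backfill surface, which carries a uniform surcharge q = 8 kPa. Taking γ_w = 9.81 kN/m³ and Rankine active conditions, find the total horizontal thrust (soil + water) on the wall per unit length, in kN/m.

216 kN/m

K_a = tan²(45° − φ/2) = 0.2337.
γ' = 20.9 − 9.81 = 11.09 kN/m³. h₂ = H − d_w = 4.9 m.
σ'_h: at surface K_a·q = 1.870; at WT K_a(q+γd_w) = 11.00; at base K_a(q+γd_w+γ'h₂) = 23.70 kPa.
P₁ = ½(1.870+11.00)×2.1 = 13.51; P₂ = ½(11.00+23.70)×4.9 = 85.00; P_w = ½γ_w h₂² = 117.8.
Total = 13.51+85.00+117.8 = 216.3 kN/m.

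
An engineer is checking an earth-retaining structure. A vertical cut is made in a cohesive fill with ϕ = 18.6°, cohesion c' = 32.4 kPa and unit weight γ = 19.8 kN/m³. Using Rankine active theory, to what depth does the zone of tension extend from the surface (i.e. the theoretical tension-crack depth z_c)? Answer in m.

4.55 m

K_a = tan²(45° − 18.6°/2) = 0.5163; √K_a = 0.7186.
The active pressure is zero where K_a γ z = 2c√K_a, so z_c = 2c/(γ√K_a) = 2×32.4/(19.8×0.7186) = 4.554 m.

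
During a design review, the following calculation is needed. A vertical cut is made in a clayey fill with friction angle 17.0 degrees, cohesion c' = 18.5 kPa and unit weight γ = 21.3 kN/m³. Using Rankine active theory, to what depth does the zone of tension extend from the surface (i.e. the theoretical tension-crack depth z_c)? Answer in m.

K_a = tan²(45° − 17.0°/2) = 0.5475; √K_a = 0.7400.
The active pressure is zero where K_a γ z = 2c√K_a, so z_c = 2c/(γ√K_a) = 2×18.5/(21.3×0.7400) = 2.348 m.

2.35 m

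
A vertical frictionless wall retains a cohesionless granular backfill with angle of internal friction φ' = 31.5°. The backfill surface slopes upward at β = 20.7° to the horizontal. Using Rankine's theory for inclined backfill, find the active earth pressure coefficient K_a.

0.390

K_a = cos β · (cos β − √(cos²β − cos²φ)) / (cos β + √(cos²β − cos²φ)).
cos β = 0.9354, cos φ = 0.8526, √(cos²β − cos²φ) = 0.3848.
K_a = 0.9354 × (0.9354 − 0.3848)/(0.9354 + 0.3848) = 0.3902.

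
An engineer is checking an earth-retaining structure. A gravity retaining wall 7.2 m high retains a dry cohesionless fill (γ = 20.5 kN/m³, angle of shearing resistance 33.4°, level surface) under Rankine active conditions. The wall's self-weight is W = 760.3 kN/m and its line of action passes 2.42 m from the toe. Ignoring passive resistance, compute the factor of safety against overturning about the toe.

4.98

K_a = tan²(45° − 33.4°/2) = 0.2899.
P_a = ½K_aγH² = 0.5×0.2899×20.5×7.2² = 154.1 kN/m, acting at H/3 = 2.400 m above the base.
Overturning moment M_o = P_a × H/3 = 154.1 × 2.400 = 369.7.
Resisting moment M_r = W × 2.42 = 760.3 × 2.42 = 1840.
FS_overturning = M_r/M_o = 1840/369.7 = 4.976.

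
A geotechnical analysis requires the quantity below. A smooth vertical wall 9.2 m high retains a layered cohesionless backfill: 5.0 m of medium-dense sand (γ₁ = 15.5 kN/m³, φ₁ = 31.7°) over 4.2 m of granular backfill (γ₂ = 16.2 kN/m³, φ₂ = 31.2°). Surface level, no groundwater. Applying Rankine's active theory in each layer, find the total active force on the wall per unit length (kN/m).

K_a1 = tan²(45°−31.7°/2) = 0.3111; K_a2 = tan²(45°−31.2°/2) = 0.3175.
Layer 1: σ at base = K_a1 γ₁ h₁ = 24.11 kPa; P₁ = ½×24.11×5.0 = 60.27.
Layer 2: σ_v at top = γ₁h₁ = 77.50; σ_h top = K_a2×77.50 = 24.61; σ_h base = K_a2×(77.50+16.2×4.2) = 46.21.
P₂ = ½(24.61+46.21)×4.2 = 148.7. Total P_a = 60.27+148.7 = 209.0 kN/m.

209 kN/m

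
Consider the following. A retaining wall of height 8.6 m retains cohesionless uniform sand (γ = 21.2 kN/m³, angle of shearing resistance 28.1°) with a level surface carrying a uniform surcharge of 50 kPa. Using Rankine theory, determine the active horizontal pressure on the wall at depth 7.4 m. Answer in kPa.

74.4 kPa

K_a = (1 − sin φ)/(1 + sin φ) = 0.3596.
σ_v = γz + q = 21.2 × 7.4 + 50 = 206.9 kPa.
σ_h = K_a σ_v = 0.3596 × 206.9 = 74.40 kPa.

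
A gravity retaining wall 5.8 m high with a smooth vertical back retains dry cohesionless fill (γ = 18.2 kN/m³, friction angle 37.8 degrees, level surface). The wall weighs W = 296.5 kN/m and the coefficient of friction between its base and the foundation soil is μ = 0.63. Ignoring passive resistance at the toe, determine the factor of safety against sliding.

K_a = tan²(45° − 37.8°/2) = 0.2400.
P_a = ½K_aγH² = 0.5×0.2400×18.2×5.8² = 73.47 kN/m, acting at H/3 = 1.933 m above the base.
FS_sliding = μW / P_a = 0.63×296.5 / 73.47 = 2.543.

2.54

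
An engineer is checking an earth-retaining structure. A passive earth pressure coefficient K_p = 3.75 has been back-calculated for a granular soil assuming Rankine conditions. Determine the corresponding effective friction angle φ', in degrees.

K_p = (1+sin φ)/(1−sin φ) ⇒ sin φ = (K_p − 1)/(K_p + 1) = 0.5789.
φ = arcsin(0.5789) = 35.38°.

35.4°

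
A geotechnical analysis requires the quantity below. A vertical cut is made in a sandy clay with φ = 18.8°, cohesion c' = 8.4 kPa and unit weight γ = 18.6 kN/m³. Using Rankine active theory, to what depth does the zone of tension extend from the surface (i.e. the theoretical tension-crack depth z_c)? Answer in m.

K_a = tan²(45° − 18.8°/2) = 0.5126; √K_a = 0.7159.
The active pressure is zero where K_a γ z = 2c√K_a, so z_c = 2c/(γ√K_a) = 2×8.4/(18.6×0.7159) = 1.262 m.

1.26 m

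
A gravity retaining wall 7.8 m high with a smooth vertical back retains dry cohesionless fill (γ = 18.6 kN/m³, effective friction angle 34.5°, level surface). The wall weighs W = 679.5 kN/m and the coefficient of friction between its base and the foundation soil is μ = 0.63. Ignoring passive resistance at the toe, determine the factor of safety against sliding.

2.73

K_a = tan²(45° − 34.5°/2) = 0.2768.
P_a = ½K_aγH² = 0.5×0.2768×18.6×7.8² = 156.6 kN/m, acting at H/3 = 2.600 m above the base.
FS_sliding = μW / P_a = 0.63×679.5 / 156.6 = 2.733.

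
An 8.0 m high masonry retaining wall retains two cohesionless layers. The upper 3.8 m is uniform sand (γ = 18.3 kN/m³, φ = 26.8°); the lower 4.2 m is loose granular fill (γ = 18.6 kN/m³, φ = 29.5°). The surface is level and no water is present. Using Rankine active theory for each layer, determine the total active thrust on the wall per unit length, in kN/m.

205 kN/m

K_a1 = tan²(45°−26.8°/2) = 0.3785; K_a2 = tan²(45°−29.5°/2) = 0.3401.
Layer 1: σ at base = K_a1 γ₁ h₁ = 26.32 kPa; P₁ = ½×26.32×3.8 = 50.01.
Layer 2: σ_v at top = γ₁h₁ = 69.54; σ_h top = K_a2×69.54 = 23.65; σ_h base = K_a2×(69.54+18.6×4.2) = 50.22.
P₂ = ½(23.65+50.22)×4.2 = 155.1. Total P_a = 50.01+155.1 = 205.1 kN/m.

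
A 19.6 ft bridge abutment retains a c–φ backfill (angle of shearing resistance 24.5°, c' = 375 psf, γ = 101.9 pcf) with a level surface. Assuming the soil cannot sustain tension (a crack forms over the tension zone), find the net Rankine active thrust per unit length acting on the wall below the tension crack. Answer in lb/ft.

K_a = 0.4137; √K_a = 0.6432.
Tension-crack depth z_c = 2c/(γ√K_a) = 2×375/(101.9×0.6432) = 11.44 ft.
σ_a at base = K_a γ H − 2c√K_a = 0.4137×101.9×19.6 − 2×375×0.6432 = 343.9 psf.
P_a = ½ × 343.9 × (H − z_c) = 0.5×343.9×8.157 = 1403 lb/ft.

1400 lb/ft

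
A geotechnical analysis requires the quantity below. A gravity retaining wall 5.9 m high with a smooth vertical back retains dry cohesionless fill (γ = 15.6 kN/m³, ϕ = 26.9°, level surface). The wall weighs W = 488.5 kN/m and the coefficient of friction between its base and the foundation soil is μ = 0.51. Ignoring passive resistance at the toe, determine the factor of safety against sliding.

2.43

K_a = tan²(45° − 26.9°/2) = 0.3770.
P_a = ½K_aγH² = 0.5×0.3770×15.6×5.9² = 102.4 kN/m, acting at H/3 = 1.967 m above the base.
FS_sliding = μW / P_a = 0.51×488.5 / 102.4 = 2.434.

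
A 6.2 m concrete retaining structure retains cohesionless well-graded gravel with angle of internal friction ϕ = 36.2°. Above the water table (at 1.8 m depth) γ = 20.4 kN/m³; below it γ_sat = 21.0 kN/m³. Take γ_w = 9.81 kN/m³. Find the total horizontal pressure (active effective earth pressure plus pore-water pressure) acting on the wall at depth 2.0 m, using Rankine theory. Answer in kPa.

K_a = (1 − sin φ)/(1 + sin φ) = 0.2574.
γ' = 21.0 − 9.81 = 11.19 kN/m³.
Effective vertical stress at 2.0 m: σ'_v = 20.4×1.8 + 11.19×0.200 = 38.96 kPa.
σ'_h = K_a σ'_v = 0.2574 × 38.96 = 10.03 kPa; u = γ_w × 0.200 = 1.962 kPa.
Total σ_h = 10.03 + 1.962 = 11.99 kPa.

12.0 kPa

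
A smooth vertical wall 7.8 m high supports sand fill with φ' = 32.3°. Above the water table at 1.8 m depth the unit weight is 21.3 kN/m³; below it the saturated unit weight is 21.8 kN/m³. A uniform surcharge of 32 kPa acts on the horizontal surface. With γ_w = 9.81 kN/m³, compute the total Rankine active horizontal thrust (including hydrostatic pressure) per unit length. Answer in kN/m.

K_a = tan²(45° − φ/2) = 0.3035.
γ' = 21.8 − 9.81 = 11.99 kN/m³. h₂ = H − d_w = 6.0 m.
σ'_h: at surface K_a·q = 9.711; at WT K_a(q+γd_w) = 21.35; at base K_a(q+γd_w+γ'h₂) = 43.18 kPa.
P₁ = ½(9.711+21.35)×1.8 = 27.95; P₂ = ½(21.35+43.18)×6.0 = 193.6; P_w = ½γ_w h₂² = 176.6.
Total = 27.95+193.6+176.6 = 398.1 kN/m.

398 kN/m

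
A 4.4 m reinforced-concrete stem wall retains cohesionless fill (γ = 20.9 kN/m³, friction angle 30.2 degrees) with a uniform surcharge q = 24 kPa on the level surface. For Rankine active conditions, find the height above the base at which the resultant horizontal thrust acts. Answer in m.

K_a = 0.3307.
Triangular part P₁ = ½K_aγH² = 66.90 at H/3 = 1.467 m; rectangular part P₂ = K_a q H = 34.92 at H/2 = 2.200 m.
ȳ = (P₁·1.467 + P₂·2.200)/(P₁+P₂) = 1.718 m.

1.72 m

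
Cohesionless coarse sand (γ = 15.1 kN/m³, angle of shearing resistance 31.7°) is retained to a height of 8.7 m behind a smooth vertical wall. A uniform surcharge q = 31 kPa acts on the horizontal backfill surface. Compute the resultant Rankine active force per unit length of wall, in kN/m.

262 kN/m

K_a = tan²(45° − φ/2) = 0.3111.
Soil triangle: ½ K_a γ H² = 0.5×0.3111×15.1×8.7² = 177.8 kN/m.
Surcharge rectangle: K_a q H = 0.3111×31×8.7 = 83.90 kN/m.
Total = 177.8 + 83.90 = 261.7 kN/m.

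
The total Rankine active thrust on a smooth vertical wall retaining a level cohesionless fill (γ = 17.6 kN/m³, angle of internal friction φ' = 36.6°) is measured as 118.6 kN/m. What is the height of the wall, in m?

K_a = 0.2530. P_a = ½ K_a γ H² ⇒ H = √(2P_a/(K_a γ)).
H = √(2×118.6/(0.2530×17.6)) = 7.299 m.

7.30 m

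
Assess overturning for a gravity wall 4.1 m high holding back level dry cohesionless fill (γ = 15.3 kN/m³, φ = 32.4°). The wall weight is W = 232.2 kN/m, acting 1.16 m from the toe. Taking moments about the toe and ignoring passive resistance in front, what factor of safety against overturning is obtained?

K_a = tan²(45° − 32.4°/2) = 0.3022.
P_a = ½K_aγH² = 0.5×0.3022×15.3×4.1² = 38.87 kN/m, acting at H/3 = 1.367 m above the base.
Overturning moment M_o = P_a × H/3 = 38.87 × 1.367 = 53.12.
Resisting moment M_r = W × 1.16 = 232.2 × 1.16 = 269.4.
FS_overturning = M_r/M_o = 269.4/53.12 = 5.071.

5.07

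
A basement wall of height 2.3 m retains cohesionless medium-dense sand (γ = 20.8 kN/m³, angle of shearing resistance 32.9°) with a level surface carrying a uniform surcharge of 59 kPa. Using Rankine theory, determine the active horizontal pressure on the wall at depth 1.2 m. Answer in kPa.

K_a = (1 − sin φ)/(1 + sin φ) = 0.2960.
σ_v = γz + q = 20.8 × 1.2 + 59 = 83.96 kPa.
σ_h = K_a σ_v = 0.2960 × 83.96 = 24.85 kPa.

24.9 kPa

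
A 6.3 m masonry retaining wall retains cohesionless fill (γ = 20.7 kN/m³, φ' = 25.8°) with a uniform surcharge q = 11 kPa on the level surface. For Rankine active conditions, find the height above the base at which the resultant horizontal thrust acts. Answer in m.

2.25 m

K_a = 0.3935.
Triangular part P₁ = ½K_aγH² = 161.6 at H/3 = 2.100 m; rectangular part P₂ = K_a q H = 27.27 at H/2 = 3.150 m.
ȳ = (P₁·2.100 + P₂·3.150)/(P₁+P₂) = 2.252 m.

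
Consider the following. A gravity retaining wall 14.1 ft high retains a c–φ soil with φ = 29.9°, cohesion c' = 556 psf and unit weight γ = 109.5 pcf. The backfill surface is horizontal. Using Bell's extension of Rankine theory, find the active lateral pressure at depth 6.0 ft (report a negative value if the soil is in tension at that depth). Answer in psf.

K_a = (1 − sin φ)/(1 + sin φ) = 0.3347.
σ_a = K_a γ z − 2c√K_a = 0.3347×109.5×6.0 − 2×556×0.5785 = -423.4 psf.

-423 psf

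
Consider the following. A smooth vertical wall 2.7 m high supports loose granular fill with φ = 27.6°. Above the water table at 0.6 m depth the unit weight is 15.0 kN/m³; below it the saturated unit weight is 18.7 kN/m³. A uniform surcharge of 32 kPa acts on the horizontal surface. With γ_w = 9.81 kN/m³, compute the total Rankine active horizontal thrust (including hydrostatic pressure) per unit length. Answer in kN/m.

K_a = tan²(45° − φ/2) = 0.3668.
γ' = 18.7 − 9.81 = 8.890 kN/m³. h₂ = H − d_w = 2.1 m.
σ'_h: at surface K_a·q = 11.74; at WT K_a(q+γd_w) = 15.04; at base K_a(q+γd_w+γ'h₂) = 21.89 kPa.
P₁ = ½(11.74+15.04)×0.6 = 8.032; P₂ = ½(15.04+21.89)×2.1 = 38.77; P_w = ½γ_w h₂² = 21.63.
Total = 8.032+38.77+21.63 = 68.43 kN/m.

68.4 kN/m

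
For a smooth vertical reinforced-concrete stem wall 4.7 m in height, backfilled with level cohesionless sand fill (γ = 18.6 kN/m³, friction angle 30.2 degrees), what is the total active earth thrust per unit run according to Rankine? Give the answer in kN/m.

K_a = tan²(45° − φ/2) = 0.3307.
P_a = ½ K_a γ H² = 0.5 × 0.3307 × 18.6 × 4.7² = 67.93 kN/m.

67.9 kN/m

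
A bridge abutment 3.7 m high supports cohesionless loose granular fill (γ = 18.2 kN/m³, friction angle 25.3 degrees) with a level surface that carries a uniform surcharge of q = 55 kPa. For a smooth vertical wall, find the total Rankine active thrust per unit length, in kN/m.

132 kN/m

K_a = tan²(45° − φ/2) = 0.4012.
Soil triangle: ½ K_a γ H² = 0.5×0.4012×18.2×3.7² = 49.98 kN/m.
Surcharge rectangle: K_a q H = 0.4012×55×3.7 = 81.64 kN/m.
Total = 49.98 + 81.64 = 131.6 kN/m.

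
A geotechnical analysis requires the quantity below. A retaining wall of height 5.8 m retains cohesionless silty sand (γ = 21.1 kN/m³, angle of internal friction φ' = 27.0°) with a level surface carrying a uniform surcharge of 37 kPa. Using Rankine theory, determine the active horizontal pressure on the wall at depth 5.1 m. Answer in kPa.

54.3 kPa

K_a = (1 − sin φ)/(1 + sin φ) = 0.3755.
σ_v = γz + q = 21.1 × 5.1 + 37 = 144.6 kPa.
σ_h = K_a σ_v = 0.3755 × 144.6 = 54.30 kPa.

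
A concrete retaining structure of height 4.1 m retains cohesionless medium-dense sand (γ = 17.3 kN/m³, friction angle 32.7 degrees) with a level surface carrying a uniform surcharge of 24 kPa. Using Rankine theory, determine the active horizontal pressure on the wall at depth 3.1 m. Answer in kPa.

23.2 kPa

K_a = (1 − sin φ)/(1 + sin φ) = 0.2985.
σ_v = γz + q = 17.3 × 3.1 + 24 = 77.63 kPa.
σ_h = K_a σ_v = 0.2985 × 77.63 = 23.17 kPa.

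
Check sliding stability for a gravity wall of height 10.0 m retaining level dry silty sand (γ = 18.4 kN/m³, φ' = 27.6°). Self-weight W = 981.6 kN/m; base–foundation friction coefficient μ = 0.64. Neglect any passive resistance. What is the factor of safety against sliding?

1.86

K_a = tan²(45° − 27.6°/2) = 0.3668.
P_a = ½K_aγH² = 0.5×0.3668×18.4×10.0² = 337.4 kN/m, acting at H/3 = 3.333 m above the base.
FS_sliding = μW / P_a = 0.64×981.6 / 337.4 = 1.862.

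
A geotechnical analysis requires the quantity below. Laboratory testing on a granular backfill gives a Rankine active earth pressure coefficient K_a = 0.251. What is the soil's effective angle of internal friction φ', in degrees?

K_a = tan²(45° − φ/2) ⇒ 45° − φ/2 = arctan(√0.251) = 26.61°.
φ = 2(45° − 26.61°) = 36.78°.

36.8°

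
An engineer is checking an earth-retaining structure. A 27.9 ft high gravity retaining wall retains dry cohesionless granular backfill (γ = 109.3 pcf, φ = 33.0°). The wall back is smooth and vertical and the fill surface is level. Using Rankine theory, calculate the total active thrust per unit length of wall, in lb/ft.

12500 lb/ft

K_a = tan²(45° − φ/2) = 0.2948.
P_a = ½ K_a γ H² = 0.5 × 0.2948 × 109.3 × 27.9² = 12540 lb/ft.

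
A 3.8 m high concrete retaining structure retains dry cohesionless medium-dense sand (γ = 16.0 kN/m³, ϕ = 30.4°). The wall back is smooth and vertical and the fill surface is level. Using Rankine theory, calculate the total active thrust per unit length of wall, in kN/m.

K_a = tan²(45° − φ/2) = 0.3280.
P_a = ½ K_a γ H² = 0.5 × 0.3280 × 16.0 × 3.8² = 37.89 kN/m.

37.9 kN/m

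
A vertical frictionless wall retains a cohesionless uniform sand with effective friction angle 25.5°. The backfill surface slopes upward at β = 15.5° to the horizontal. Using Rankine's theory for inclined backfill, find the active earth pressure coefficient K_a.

0.464

K_a = cos β · (cos β − √(cos²β − cos²φ)) / (cos β + √(cos²β − cos²φ)).
cos β = 0.9636, cos φ = 0.9026, √(cos²β − cos²φ) = 0.3375.
K_a = 0.9636 × (0.9636 − 0.3375)/(0.9636 + 0.3375) = 0.4637.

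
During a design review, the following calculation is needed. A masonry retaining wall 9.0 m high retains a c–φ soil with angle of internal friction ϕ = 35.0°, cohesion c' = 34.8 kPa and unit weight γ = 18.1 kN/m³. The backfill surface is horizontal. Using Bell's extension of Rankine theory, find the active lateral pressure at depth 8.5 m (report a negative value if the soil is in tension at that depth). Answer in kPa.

K_a = (1 − sin φ)/(1 + sin φ) = 0.2710.
σ_a = K_a γ z − 2c√K_a = 0.2710×18.1×8.5 − 2×34.8×0.5206 = 5.460 kPa.

5.46 kPa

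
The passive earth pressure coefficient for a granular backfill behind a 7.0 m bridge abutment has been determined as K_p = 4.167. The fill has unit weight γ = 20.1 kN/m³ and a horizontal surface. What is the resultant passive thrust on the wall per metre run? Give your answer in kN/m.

2050 kN/m

P = ½ K_p γ H² = 0.5 × 4.167 × 20.1 × 7.0² = 2052 kN/m.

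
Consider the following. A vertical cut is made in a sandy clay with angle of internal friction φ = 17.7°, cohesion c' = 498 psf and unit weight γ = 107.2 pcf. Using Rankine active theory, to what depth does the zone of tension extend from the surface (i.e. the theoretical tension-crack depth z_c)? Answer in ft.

12.7 ft

K_a = tan²(45° − 17.7°/2) = 0.5337; √K_a = 0.7306.
The active pressure is zero where K_a γ z = 2c√K_a, so z_c = 2c/(γ√K_a) = 2×498/(107.2×0.7306) = 12.72 ft.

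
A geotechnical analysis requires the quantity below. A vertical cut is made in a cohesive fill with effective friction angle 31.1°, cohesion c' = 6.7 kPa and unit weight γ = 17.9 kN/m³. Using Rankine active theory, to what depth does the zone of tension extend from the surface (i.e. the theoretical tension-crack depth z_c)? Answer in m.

K_a = tan²(45° − 31.1°/2) = 0.3188; √K_a = 0.5646.
The active pressure is zero where K_a γ z = 2c√K_a, so z_c = 2c/(γ√K_a) = 2×6.7/(17.9×0.5646) = 1.326 m.

1.33 m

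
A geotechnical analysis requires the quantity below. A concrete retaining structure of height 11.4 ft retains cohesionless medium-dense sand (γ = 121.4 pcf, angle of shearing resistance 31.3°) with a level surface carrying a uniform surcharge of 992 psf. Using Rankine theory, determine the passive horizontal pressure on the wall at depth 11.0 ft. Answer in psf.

7360 psf

K_p = (1 + sin φ)/(1 − sin φ) = 3.162.
σ_v = γz + q = 121.4 × 11.0 + 992 = 2327 psf.
σ_h = K_p σ_v = 3.162 × 2327 = 7360 psf.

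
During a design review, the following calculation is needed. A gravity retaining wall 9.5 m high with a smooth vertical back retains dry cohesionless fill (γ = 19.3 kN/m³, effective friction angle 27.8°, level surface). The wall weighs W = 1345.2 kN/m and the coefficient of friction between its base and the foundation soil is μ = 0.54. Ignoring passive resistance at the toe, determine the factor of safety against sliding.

2.29

K_a = tan²(45° − 27.8°/2) = 0.3639.
P_a = ½K_aγH² = 0.5×0.3639×19.3×9.5² = 316.9 kN/m, acting at H/3 = 3.167 m above the base.
FS_sliding = μW / P_a = 0.54×1345.2 / 316.9 = 2.292.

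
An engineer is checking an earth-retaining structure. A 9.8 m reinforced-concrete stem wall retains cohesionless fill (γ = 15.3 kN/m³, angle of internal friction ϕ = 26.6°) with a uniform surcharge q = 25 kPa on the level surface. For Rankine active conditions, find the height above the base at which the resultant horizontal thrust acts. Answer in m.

K_a = 0.3814.
Triangular part P₁ = ½K_aγH² = 280.3 at H/3 = 3.267 m; rectangular part P₂ = K_a q H = 93.45 at H/2 = 4.900 m.
ȳ = (P₁·3.267 + P₂·4.900)/(P₁+P₂) = 3.675 m.

3.68 m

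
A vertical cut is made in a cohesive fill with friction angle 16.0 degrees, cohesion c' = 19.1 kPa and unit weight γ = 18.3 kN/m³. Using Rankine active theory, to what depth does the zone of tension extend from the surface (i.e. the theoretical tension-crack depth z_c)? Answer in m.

2.77 m

K_a = tan²(45° − 16.0°/2) = 0.5678; √K_a = 0.7536.
The active pressure is zero where K_a γ z = 2c√K_a, so z_c = 2c/(γ√K_a) = 2×19.1/(18.3×0.7536) = 2.770 m.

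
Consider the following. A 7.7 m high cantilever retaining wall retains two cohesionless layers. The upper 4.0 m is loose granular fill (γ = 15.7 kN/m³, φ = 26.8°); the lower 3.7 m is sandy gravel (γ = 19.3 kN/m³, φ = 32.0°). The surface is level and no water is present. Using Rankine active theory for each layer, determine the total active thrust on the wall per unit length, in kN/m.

K_a1 = tan²(45°−26.8°/2) = 0.3785; K_a2 = tan²(45°−32.0°/2) = 0.3073.
Layer 1: σ at base = K_a1 γ₁ h₁ = 23.77 kPa; P₁ = ½×23.77×4.0 = 47.54.
Layer 2: σ_v at top = γ₁h₁ = 62.80; σ_h top = K_a2×62.80 = 19.30; σ_h base = K_a2×(62.80+19.3×3.7) = 41.24.
P₂ = ½(19.30+41.24)×3.7 = 112.0. Total P_a = 47.54+112.0 = 159.5 kN/m.

160 kN/m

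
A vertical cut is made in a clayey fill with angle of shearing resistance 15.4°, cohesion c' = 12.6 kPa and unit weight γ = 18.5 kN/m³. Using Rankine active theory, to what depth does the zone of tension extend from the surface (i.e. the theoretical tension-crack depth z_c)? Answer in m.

1.79 m

K_a = tan²(45° − 15.4°/2) = 0.5803; √K_a = 0.7618.
The active pressure is zero where K_a γ z = 2c√K_a, so z_c = 2c/(γ√K_a) = 2×12.6/(18.5×0.7618) = 1.788 m.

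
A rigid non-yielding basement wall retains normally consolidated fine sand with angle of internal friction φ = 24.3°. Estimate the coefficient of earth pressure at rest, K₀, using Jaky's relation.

0.588

K₀ = 1 − sin φ' = 1 − sin 24.3° = 0.5885.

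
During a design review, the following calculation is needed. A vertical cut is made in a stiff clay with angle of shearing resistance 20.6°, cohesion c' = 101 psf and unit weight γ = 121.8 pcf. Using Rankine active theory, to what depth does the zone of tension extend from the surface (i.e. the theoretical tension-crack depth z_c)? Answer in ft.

K_a = tan²(45° − 20.6°/2) = 0.4795; √K_a = 0.6924.
The active pressure is zero where K_a γ z = 2c√K_a, so z_c = 2c/(γ√K_a) = 2×101/(121.8×0.6924) = 2.395 ft.

2.40 ft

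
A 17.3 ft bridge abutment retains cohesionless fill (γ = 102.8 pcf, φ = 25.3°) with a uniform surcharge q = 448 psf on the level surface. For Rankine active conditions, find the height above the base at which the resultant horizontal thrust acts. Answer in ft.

K_a = 0.4012.
Triangular part P₁ = ½K_aγH² = 6172 at H/3 = 5.767 ft; rectangular part P₂ = K_a q H = 3109 at H/2 = 8.650 ft.
ȳ = (P₁·5.767 + P₂·8.650)/(P₁+P₂) = 6.733 ft.

6.73 ft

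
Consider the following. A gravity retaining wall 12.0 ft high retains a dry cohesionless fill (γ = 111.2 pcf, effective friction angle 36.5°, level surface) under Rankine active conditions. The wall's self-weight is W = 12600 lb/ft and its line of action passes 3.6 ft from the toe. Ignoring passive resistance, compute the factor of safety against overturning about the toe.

5.57

K_a = tan²(45° − 36.5°/2) = 0.2541.
P_a = ½K_aγH² = 0.5×0.2541×111.2×12.0² = 2034 lb/ft, acting at H/3 = 4.000 ft above the base.
Overturning moment M_o = P_a × H/3 = 2034 × 4.000 = 8136.
Resisting moment M_r = W × 3.6 = 12600 × 3.6 = 45360.
FS_overturning = M_r/M_o = 45360/8136 = 5.575.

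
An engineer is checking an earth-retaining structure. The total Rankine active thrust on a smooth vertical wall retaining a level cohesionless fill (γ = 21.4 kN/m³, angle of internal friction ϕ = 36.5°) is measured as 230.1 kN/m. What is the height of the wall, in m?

9.20 m

K_a = 0.2541. P_a = ½ K_a γ H² ⇒ H = √(2P_a/(K_a γ)).
H = √(2×230.1/(0.2541×21.4)) = 9.200 m.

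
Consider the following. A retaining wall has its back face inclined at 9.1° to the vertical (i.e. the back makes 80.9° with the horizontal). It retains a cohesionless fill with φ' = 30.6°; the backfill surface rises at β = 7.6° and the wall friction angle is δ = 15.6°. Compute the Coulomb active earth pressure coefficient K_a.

K_a = sin²(α+φ) / [sin²α · sin(α−δ) · (1 + √{sin(φ+δ)sin(φ−β) / (sin(α−δ)sin(α+β))})²].
With α = 80.9°, φ = 30.6°, δ = 15.6°, β = 7.6°: K_a = 0.4030.

0.403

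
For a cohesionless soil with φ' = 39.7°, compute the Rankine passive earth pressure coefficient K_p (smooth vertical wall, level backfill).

K_p = (1 + sin φ)/(1 − sin φ) = tan²(45° + 39.7°/2) = 4.537.

4.54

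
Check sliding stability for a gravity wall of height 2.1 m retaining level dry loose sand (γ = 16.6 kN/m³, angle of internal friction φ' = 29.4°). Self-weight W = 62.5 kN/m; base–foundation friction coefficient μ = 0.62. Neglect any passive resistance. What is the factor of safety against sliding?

3.10

K_a = tan²(45° − 29.4°/2) = 0.3415.
P_a = ½K_aγH² = 0.5×0.3415×16.6×2.1² = 12.50 kN/m, acting at H/3 = 0.7000 m above the base.
FS_sliding = μW / P_a = 0.62×62.5 / 12.50 = 3.100.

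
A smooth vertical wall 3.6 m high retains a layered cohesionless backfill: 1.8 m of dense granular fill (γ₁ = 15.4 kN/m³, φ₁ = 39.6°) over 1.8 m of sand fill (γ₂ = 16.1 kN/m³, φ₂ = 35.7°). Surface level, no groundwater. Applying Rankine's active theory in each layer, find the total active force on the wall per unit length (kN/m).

K_a1 = tan²(45°−39.6°/2) = 0.2214; K_a2 = tan²(45°−35.7°/2) = 0.2630.
Layer 1: σ at base = K_a1 γ₁ h₁ = 6.138 kPa; P₁ = ½×6.138×1.8 = 5.524.
Layer 2: σ_v at top = γ₁h₁ = 27.72; σ_h top = K_a2×27.72 = 7.290; σ_h base = K_a2×(27.72+16.1×1.8) = 14.91.
P₂ = ½(7.290+14.91)×1.8 = 19.98. Total P_a = 5.524+19.98 = 25.51 kN/m.

25.5 kN/m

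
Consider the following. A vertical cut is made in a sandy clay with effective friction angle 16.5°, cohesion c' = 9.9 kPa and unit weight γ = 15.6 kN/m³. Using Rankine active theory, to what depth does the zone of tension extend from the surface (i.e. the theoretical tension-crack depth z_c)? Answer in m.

1.70 m

K_a = tan²(45° − 16.5°/2) = 0.5576; √K_a = 0.7467.
The active pressure is zero where K_a γ z = 2c√K_a, so z_c = 2c/(γ√K_a) = 2×9.9/(15.6×0.7467) = 1.700 m.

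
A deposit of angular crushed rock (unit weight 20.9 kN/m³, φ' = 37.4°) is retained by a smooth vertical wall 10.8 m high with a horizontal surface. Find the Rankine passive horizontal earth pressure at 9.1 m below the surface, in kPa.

K_p = (1 + sin φ)/(1 − sin φ) = 4.094.
σ_h = K_p γ z = 4.094 × 20.9 × 9.1 = 778.6 kPa.

779 kPa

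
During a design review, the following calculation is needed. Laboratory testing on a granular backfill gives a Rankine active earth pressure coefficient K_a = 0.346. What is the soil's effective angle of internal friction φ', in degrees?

29.1°

K_a = tan²(45° − φ/2) ⇒ 45° − φ/2 = arctan(√0.346) = 30.46°.
φ = 2(45° − 30.46°) = 29.07°.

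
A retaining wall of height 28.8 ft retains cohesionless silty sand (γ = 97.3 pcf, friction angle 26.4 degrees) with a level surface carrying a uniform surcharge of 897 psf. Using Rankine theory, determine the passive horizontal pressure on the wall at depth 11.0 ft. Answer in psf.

K_p = (1 + sin φ)/(1 − sin φ) = 2.601.
σ_v = γz + q = 97.3 × 11.0 + 897 = 1967 psf.
σ_h = K_p σ_v = 2.601 × 1967 = 5117 psf.

5120 psf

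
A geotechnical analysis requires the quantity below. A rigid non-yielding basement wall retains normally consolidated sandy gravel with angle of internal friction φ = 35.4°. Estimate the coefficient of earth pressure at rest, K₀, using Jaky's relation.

0.421

K₀ = 1 − sin φ' = 1 − sin 35.4° = 0.4207.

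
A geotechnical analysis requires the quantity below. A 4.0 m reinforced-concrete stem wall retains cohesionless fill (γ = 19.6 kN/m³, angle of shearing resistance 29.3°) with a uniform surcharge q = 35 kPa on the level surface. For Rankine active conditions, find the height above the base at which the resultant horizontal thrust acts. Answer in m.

1.65 m

K_a = 0.3428.
Triangular part P₁ = ½K_aγH² = 53.76 at H/3 = 1.333 m; rectangular part P₂ = K_a q H = 48.00 at H/2 = 2.000 m.
ȳ = (P₁·1.333 + P₂·2.000)/(P₁+P₂) = 1.648 m.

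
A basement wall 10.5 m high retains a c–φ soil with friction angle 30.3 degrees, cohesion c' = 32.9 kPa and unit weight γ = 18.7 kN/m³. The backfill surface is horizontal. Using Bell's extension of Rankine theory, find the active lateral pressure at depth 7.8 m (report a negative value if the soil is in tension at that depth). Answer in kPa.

10.3 kPa

K_a = (1 − sin φ)/(1 + sin φ) = 0.3293.
σ_a = K_a γ z − 2c√K_a = 0.3293×18.7×7.8 − 2×32.9×0.5739 = 10.27 kPa.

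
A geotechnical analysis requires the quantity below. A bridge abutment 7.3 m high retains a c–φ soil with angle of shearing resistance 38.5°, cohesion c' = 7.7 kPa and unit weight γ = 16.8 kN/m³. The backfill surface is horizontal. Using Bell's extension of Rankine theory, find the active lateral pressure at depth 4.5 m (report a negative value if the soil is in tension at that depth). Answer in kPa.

K_a = (1 − sin φ)/(1 + sin φ) = 0.2327.
σ_a = K_a γ z − 2c√K_a = 0.2327×16.8×4.5 − 2×7.7×0.4823 = 10.16 kPa.

10.2 kPa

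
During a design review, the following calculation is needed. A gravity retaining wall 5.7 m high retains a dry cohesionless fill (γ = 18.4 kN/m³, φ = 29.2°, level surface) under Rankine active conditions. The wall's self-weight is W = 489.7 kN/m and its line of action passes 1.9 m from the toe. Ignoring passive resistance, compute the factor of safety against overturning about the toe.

4.76

K_a = tan²(45° − 29.2°/2) = 0.3442.
P_a = ½K_aγH² = 0.5×0.3442×18.4×5.7² = 102.9 kN/m, acting at H/3 = 1.900 m above the base.
Overturning moment M_o = P_a × H/3 = 102.9 × 1.900 = 195.5.
Resisting moment M_r = W × 1.9 = 489.7 × 1.9 = 930.4.
FS_overturning = M_r/M_o = 930.4/195.5 = 4.760.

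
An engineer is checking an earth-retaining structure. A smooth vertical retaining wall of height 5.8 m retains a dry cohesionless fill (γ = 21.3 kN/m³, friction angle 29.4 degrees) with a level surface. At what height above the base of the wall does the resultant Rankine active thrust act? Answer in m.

K_a = 0.3415.
The pressure distribution is triangular, so the resultant acts at H/3 above the base = 5.8/3 = 1.933 m.

1.93 m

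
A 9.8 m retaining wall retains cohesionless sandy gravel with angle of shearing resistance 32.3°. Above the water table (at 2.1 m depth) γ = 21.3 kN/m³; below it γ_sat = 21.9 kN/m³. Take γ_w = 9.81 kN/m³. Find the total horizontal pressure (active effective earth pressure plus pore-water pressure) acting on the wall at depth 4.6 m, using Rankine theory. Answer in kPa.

47.3 kPa

K_a = (1 − sin φ)/(1 + sin φ) = 0.3035.
γ' = 21.9 − 9.81 = 12.09 kN/m³.
Effective vertical stress at 4.6 m: σ'_v = 21.3×2.1 + 12.09×2.50 = 74.95 kPa.
σ'_h = K_a σ'_v = 0.3035 × 74.95 = 22.75 kPa; u = γ_w × 2.50 = 24.52 kPa.
Total σ_h = 22.75 + 24.52 = 47.27 kPa.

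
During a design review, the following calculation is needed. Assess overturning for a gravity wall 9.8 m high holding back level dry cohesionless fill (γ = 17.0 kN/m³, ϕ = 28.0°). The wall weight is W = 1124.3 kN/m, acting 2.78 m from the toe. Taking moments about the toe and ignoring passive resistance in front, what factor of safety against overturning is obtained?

3.25

K_a = tan²(45° − 28.0°/2) = 0.3610.
P_a = ½K_aγH² = 0.5×0.3610×17.0×9.8² = 294.7 kN/m, acting at H/3 = 3.267 m above the base.
Overturning moment M_o = P_a × H/3 = 294.7 × 3.267 = 962.8.
Resisting moment M_r = W × 2.78 = 1124.3 × 2.78 = 3126.
FS_overturning = M_r/M_o = 3126/962.8 = 3.246.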